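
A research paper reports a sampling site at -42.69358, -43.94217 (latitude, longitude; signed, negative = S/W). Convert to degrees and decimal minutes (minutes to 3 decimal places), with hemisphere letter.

42° 41.615′ S, 43° 56.530′ W

Latitude is negative → S; |value| = 42.693580
φ: 42° + 0.693580 × 60 = 42° 41.61480′
Longitude is negative → W; |value| = 43.942170
Longitude: 43° + 0.942170 × 60 = 43° 56.53020′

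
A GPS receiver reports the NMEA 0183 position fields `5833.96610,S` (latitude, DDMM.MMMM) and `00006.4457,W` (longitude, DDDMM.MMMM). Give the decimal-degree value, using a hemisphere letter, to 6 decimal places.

58.566102° S, 0.107428° W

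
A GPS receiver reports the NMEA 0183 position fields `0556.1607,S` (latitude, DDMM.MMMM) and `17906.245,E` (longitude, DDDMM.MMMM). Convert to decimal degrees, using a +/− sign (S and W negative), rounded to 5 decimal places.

-5.93601, 179.10408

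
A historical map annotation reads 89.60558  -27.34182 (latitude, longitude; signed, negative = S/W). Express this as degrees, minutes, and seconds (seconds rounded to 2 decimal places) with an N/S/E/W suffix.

89°36′20.09″ N, 27°20′30.55″ W

Lat: 0.605580° → 36.33480′; 0.33480 × 60 = 20.0880″
Longitude is negative → W; |value| = 27.341820
λ: whole degrees 27; 20.50920′ → 20′ and 30.5520″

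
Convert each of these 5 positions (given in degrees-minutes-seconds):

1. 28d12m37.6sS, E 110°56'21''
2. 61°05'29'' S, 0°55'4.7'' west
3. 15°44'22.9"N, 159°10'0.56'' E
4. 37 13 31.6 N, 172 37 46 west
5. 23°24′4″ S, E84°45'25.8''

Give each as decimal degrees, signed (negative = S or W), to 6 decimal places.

1. -28.210444, 110.939167
2. -61.091389, -0.917972
3. 15.739694, 159.166822
4. 37.225444, -172.629444
5. -23.401111, 84.757167

Point 1:
  φ: 28 + 12/60 + 37.6/3600 = 28.2104444
  S ⇒ negate
  λ: 56′ + 21″ = 56.35000′; 110 + 56.35000/60 = 110.9391667
  E → positive
Point 2:
  φ: 61° + 5/60 + 29/3600 = 61 + 0.083333 + 0.008056 = 61.0913889
  hemisphere S, so the sign is −
  λ: 0° + 55/60 + 4.7/3600 = 0 + 0.916667 + 0.001306 = 0.9179722
  W → negative
Point 3:
  φ: 15° + 44/60 + 22.9/3600 = 15 + 0.733333 + 0.006361 = 15.7396944
  N → positive
  λ: 159° + 10/60 + 0.56/3600 = 159 + 0.166667 + 0.000156 = 159.1668222
  E ⇒ keep positive
Point 4:
  Lat: 37° + 13/60 + 31.6/3600 = 37 + 0.216667 + 0.008778 = 37.2254444
  N ⇒ keep positive
  Lon: 37′ + 46″ = 37.76667′; 172 + 37.76667/60 = 172.6294444
  W → negative
Point 5:
  Latitude: 23° + 24/60 + 4/3600 = 23 + 0.400000 + 0.001111 = 23.4011111
  S → negative
  Lon: 84 + 45/60 + 25.8/3600 = 84.7571667
  E → positive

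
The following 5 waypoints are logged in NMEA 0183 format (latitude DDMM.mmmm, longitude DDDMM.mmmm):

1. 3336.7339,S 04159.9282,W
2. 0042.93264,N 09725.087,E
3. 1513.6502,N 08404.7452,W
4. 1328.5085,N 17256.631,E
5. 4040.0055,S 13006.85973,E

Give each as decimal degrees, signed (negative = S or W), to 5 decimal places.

1. -33.61223, -41.99880
2. 0.71554, 97.41812
3. 15.22750, -84.07909
4. 13.47514, 172.94385
5. -40.66676, 130.11433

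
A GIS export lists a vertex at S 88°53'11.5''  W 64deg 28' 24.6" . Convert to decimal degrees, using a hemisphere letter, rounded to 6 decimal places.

φ: 88° + 53/60 + 11.5/3600 = 88 + 0.883333 + 0.003194 = 88.8865278
Lon: 64 + 28/60 + 24.6/3600 = 64.4735000

88.886528° S, 64.473500° W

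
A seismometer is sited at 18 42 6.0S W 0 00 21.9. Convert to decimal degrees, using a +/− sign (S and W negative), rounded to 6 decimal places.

Latitude: 18° + 42/60 + 6/3600 = 18 + 0.700000 + 0.001667 = 18.7016667
S ⇒ negate
Lon: 0′ + 21.9″ = 0.36500′; 0 + 0.36500/60 = 0.0060833
W ⇒ negate

-18.701667, -0.006083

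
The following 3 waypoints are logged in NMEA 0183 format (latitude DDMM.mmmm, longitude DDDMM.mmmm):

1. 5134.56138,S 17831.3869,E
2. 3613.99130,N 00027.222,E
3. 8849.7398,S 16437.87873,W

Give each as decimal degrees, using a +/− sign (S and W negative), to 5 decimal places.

Point 1:
  Latitude: split at 2 digits → 51° and 34.56138′; 51 + 34.56138/60 = 51.576023
  S → negative
  Lon: degrees = first 3 digits = 178, minutes = 31.3869; 178 + 31.3869/60 = 178.523115
  E → positive
Point 2:
  Lat: degrees = first 2 digits = 36, minutes = 13.9913; 36 + 13.9913/60 = 36.233188
  N ⇒ keep positive
  Longitude: split at 3 digits → 000° and 27.222′; 0 + 27.222/60 = 0.453700
  E → positive
Point 3:
  φ: degrees = first 2 digits = 88, minutes = 49.7398; 88 + 49.7398/60 = 88.828997
  hemisphere S, so the sign is −
  Longitude: split at 3 digits → 164° and 37.87873′; 164 + 37.87873/60 = 164.631312
  W ⇒ negate

1. -51.57602, 178.52312
2. 36.23319, 0.45370
3. -88.82900, -164.63131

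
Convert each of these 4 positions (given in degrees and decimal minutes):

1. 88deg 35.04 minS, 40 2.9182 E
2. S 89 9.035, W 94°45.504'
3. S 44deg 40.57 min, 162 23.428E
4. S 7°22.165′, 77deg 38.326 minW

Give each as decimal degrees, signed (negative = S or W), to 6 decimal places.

Point 1:
  φ: 88 + 35.04/60 = 88.5840000
  S → negative
  Longitude: 40 + 2.9182/60 = 40.0486367
  E → positive
Point 2:
  Latitude: 89 + 9.035/60 = 89.1505833
  hemisphere S, so the sign is −
  Lon: 45.504′ = 0.758400°; total 94.7584000
  hemisphere W, so the sign is −
Point 3:
  φ: 40.57′ = 0.676167°; total 44.6761667
  hemisphere S, so the sign is −
  λ: 23.428′ = 0.390467°; total 162.3904667
  E ⇒ keep positive
Point 4:
  Lat: 22.165′ = 0.369417°; total 7.3694167
  hemisphere S, so the sign is −
  Longitude: 38.326′ = 0.638767°; total 77.6387667
  W ⇒ negate

1. -88.584000, 40.048637
2. -89.150583, -94.758400
3. -44.676167, 162.390467
4. -7.369417, -77.638767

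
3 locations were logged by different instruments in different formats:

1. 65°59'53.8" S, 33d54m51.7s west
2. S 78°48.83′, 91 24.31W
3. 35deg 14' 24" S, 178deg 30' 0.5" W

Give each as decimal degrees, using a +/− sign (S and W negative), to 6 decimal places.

1. -65.998278, -33.914361
2. -78.813833, -91.405167
3. -35.240000, -178.500139

Point 1:
  Lat: 65 + 59/60 + 53.8/3600 = 65.9982778
  hemisphere S, so the sign is −
  Longitude: 33° + 54/60 + 51.7/3600 = 33 + 0.900000 + 0.014361 = 33.9143611
  W ⇒ negate
Point 2:
  φ: 78 + 48.83/60 = 78.8138333
  hemisphere S, so the sign is −
  Lon: 24.31′ = 0.405167°; total 91.4051667
  W → negative
Point 3:
  φ: 14′ + 24″ = 14.40000′; 35 + 14.40000/60 = 35.2400000
  S → negative
  Lon: 30′ + 0.5″ = 30.00833′; 178 + 30.00833/60 = 178.5001389
  hemisphere W, so the sign is −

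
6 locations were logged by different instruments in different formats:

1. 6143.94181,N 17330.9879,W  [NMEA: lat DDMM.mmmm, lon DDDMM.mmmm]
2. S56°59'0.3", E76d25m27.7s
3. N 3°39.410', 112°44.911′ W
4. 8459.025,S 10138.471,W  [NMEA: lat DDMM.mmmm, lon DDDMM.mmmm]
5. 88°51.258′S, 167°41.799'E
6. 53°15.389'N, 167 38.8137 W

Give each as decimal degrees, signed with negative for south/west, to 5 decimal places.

1. 61.73236, -173.51647
2. -56.98342, 76.42436
3. 3.65683, -112.74852
4. -84.98375, -101.64118
5. -88.85430, 167.69665
6. 53.25648, -167.64690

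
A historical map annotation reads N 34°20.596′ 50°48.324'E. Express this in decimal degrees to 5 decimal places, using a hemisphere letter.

φ: 34 + 20.596/60 = 34.343267
Lon: 48.324′ = 0.805400°; total 50.805400

34.34327° N, 50.80540° E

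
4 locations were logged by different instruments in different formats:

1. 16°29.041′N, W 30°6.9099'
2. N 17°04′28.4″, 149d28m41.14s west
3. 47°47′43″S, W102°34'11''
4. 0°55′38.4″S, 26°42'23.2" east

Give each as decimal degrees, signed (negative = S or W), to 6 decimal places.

Point 1:
  Lat: 29.041′ = 0.484017°; total 16.4840167
  N → positive
  Lon: 30 + 6.9099/60 = 30.1151650
  W ⇒ negate
Point 2:
  Lat: 17 + 4/60 + 28.4/3600 = 17.0745556
  N ⇒ keep positive
  Longitude: 149 + 28/60 + 41.14/3600 = 149.4780944
  W → negative
Point 3:
  Latitude: 47′ + 43″ = 47.71667′; 47 + 47.71667/60 = 47.7952778
  hemisphere S, so the sign is −
  λ: 102 + 34/60 + 11/3600 = 102.5697222
  hemisphere W, so the sign is −
Point 4:
  Latitude: 0 + 55/60 + 38.4/3600 = 0.9273333
  hemisphere S, so the sign is −
  Longitude: 42′ + 23.2″ = 42.38667′; 26 + 42.38667/60 = 26.7064444
  E → positive

1. 16.484017, -30.115165
2. 17.074556, -149.478094
3. -47.795278, -102.569722
4. -0.927333, 26.706444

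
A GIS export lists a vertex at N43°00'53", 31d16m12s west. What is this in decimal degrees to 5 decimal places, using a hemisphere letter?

φ: 43 + 0/60 + 53/3600 = 43.014722
Longitude: 31 + 16/60 + 12/3600 = 31.270000

43.01472° N, 31.27000° W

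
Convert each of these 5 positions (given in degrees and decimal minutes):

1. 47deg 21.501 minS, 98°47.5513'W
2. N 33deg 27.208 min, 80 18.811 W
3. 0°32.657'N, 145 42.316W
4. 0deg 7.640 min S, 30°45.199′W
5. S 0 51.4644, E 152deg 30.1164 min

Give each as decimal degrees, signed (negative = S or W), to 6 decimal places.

Point 1:
  Lat: 47 + 21.501/60 = 47.3583500
  S → negative
  Longitude: 47.5513′ = 0.792522°; total 98.7925217
  W → negative
Point 2:
  Lat: 27.208′ = 0.453467°; total 33.4534667
  N ⇒ keep positive
  Lon: 80 + 18.811/60 = 80.3135167
  hemisphere W, so the sign is −
Point 3:
  φ: 0 + 32.657/60 = 0.5442833
  N ⇒ keep positive
  Lon: 145 + 42.316/60 = 145.7052667
  W ⇒ negate
Point 4:
  Lat: 0 + 7.64/60 = 0.1273333
  S ⇒ negate
  λ: 30 + 45.199/60 = 30.7533167
  hemisphere W, so the sign is −
Point 5:
  Latitude: 51.4644′ = 0.857740°; total 0.8577400
  hemisphere S, so the sign is −
  Longitude: 30.1164′ = 0.501940°; total 152.5019400
  E ⇒ keep positive

1. -47.358350, -98.792522
2. 33.453467, -80.313517
3. 0.544283, -145.705267
4. -0.127333, -30.753317
5. -0.857740, 152.501940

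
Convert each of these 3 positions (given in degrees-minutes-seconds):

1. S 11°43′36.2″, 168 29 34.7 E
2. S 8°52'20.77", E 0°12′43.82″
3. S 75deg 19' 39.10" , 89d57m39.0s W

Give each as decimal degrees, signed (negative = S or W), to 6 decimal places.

1. -11.726722, 168.492972
2. -8.872436, 0.212172
3. -75.327528, -89.960833

Point 1:
  φ: 43′ + 36.2″ = 43.60333′; 11 + 43.60333/60 = 11.7267222
  S → negative
  Lon: 168° + 29/60 + 34.7/3600 = 168 + 0.483333 + 0.009639 = 168.4929722
  E ⇒ keep positive
Point 2:
  Latitude: 8° + 52/60 + 20.77/3600 = 8 + 0.866667 + 0.005769 = 8.8724361
  hemisphere S, so the sign is −
  Longitude: 0° + 12/60 + 43.82/3600 = 0 + 0.200000 + 0.012172 = 0.2121722
  E ⇒ keep positive
Point 3:
  φ: 75° + 19/60 + 39.1/3600 = 75 + 0.316667 + 0.010861 = 75.3275278
  hemisphere S, so the sign is −
  λ: 89° + 57/60 + 39/3600 = 89 + 0.950000 + 0.010833 = 89.9608333
  W → negative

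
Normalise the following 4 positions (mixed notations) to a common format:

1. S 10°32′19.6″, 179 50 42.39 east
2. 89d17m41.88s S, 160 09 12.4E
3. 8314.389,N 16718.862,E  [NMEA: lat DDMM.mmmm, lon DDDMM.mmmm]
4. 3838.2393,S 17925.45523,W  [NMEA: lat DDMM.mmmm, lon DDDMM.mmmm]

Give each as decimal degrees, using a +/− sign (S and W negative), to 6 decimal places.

1. -10.538778, 179.845108
2. -89.294967, 160.153444
3. 83.239817, 167.314367
4. -38.637322, -179.424254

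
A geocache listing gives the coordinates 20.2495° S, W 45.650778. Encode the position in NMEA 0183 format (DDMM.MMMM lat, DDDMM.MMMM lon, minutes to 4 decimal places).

Lat: fractional part 0.249500 → 14.970000 minutes
Longitude: fractional part 0.650778 → 39.046680 minutes

2014.9700,S / 04539.0467,W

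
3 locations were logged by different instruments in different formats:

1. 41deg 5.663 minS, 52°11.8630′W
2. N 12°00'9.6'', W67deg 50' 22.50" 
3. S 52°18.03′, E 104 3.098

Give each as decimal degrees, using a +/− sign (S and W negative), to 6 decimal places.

Point 1:
  Lat: 41 + 5.663/60 = 41.0943833
  S → negative
  λ: 52 + 11.863/60 = 52.1977167
  W ⇒ negate
Point 2:
  Latitude: 0′ + 9.6″ = 0.16000′; 12 + 0.16000/60 = 12.0026667
  N → positive
  λ: 67 + 50/60 + 22.5/3600 = 67.8395833
  W → negative
Point 3:
  Lat: 52 + 18.03/60 = 52.3005000
  S ⇒ negate
  λ: 3.098′ = 0.051633°; total 104.0516333
  E → positive

1. -41.094383, -52.197717
2. 12.002667, -67.839583
3. -52.300500, 104.051633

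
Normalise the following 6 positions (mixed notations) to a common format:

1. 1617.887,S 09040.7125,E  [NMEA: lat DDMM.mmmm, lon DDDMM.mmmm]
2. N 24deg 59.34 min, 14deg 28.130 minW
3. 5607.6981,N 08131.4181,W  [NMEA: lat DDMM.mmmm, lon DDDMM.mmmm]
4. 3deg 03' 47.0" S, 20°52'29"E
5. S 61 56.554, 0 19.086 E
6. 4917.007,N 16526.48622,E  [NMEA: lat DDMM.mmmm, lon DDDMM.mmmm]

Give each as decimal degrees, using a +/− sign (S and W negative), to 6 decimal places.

1. -16.298117, 90.678542
2. 24.989000, -14.468833
3. 56.128302, -81.523635
4. -3.063056, 20.874722
5. -61.942567, 0.318100
6. 49.283450, 165.441437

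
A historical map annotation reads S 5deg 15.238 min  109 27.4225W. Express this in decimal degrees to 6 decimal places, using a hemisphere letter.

5.253967° S, 109.457042° W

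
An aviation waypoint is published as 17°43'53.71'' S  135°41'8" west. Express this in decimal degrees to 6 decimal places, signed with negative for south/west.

-17.731586, -135.685556

Latitude: 17 + 43/60 + 53.71/3600 = 17.7315861
S → negative
Longitude: 135 + 41/60 + 8/3600 = 135.6855556
hemisphere W, so the sign is −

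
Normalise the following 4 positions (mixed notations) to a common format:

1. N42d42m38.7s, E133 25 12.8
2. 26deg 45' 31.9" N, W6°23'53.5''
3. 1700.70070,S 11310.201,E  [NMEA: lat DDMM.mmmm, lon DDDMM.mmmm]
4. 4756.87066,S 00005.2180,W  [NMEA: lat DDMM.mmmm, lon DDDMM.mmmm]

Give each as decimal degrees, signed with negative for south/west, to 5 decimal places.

1. 42.71075, 133.42022
2. 26.75886, -6.39819
3. -17.01168, 113.17002
4. -47.94784, -0.08697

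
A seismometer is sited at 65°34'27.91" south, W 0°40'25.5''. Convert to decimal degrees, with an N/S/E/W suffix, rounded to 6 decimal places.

65.574419° S, 0.673750° W

Lat: 34′ + 27.91″ = 34.46517′; 65 + 34.46517/60 = 65.5744194
Lon: 40′ + 25.5″ = 40.42500′; 0 + 40.42500/60 = 0.6737500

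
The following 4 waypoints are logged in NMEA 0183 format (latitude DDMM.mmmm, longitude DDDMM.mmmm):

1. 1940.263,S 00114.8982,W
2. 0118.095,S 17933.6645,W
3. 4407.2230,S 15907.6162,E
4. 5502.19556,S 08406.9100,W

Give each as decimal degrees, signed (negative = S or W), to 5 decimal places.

Point 1:
  φ: split at 2 digits → 19° and 40.263′; 19 + 40.263/60 = 19.671050
  S ⇒ negate
  λ: degrees = first 3 digits = 1, minutes = 14.8982; 1 + 14.8982/60 = 1.248303
  W ⇒ negate
Point 2:
  Latitude: split at 2 digits → 01° and 18.095′; 1 + 18.095/60 = 1.301583
  hemisphere S, so the sign is −
  Longitude: split at 3 digits → 179° and 33.6645′; 179 + 33.6645/60 = 179.561075
  W ⇒ negate
Point 3:
  Latitude: split at 2 digits → 44° and 7.223′; 44 + 7.223/60 = 44.120383
  S ⇒ negate
  Longitude: split at 3 digits → 159° and 7.6162′; 159 + 7.6162/60 = 159.126937
  E ⇒ keep positive
Point 4:
  Lat: split at 2 digits → 55° and 2.19556′; 55 + 2.19556/60 = 55.036593
  hemisphere S, so the sign is −
  Longitude: split at 3 digits → 084° and 6.91′; 84 + 6.91/60 = 84.115167
  W → negative

1. -19.67105, -1.24830
2. -1.30158, -179.56108
3. -44.12038, 159.12694
4. -55.03659, -84.11517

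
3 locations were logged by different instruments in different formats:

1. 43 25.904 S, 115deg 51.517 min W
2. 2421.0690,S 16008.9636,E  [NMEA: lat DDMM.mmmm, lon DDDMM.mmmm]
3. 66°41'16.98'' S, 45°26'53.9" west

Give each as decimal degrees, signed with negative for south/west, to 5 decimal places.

Point 1:
  Latitude: 43 + 25.904/60 = 43.431733
  S ⇒ negate
  Lon: 115 + 51.517/60 = 115.858617
  W ⇒ negate
Point 2:
  φ: degrees = first 2 digits = 24, minutes = 21.069; 24 + 21.069/60 = 24.351150
  S ⇒ negate
  λ: degrees = first 3 digits = 160, minutes = 8.9636; 160 + 8.9636/60 = 160.149393
  E → positive
Point 3:
  Lat: 41′ + 16.98″ = 41.28300′; 66 + 41.28300/60 = 66.688050
  S → negative
  Lon: 45 + 26/60 + 53.9/3600 = 45.448306
  W ⇒ negate

1. -43.43173, -115.85862
2. -24.35115, 160.14939
3. -66.68805, -45.44831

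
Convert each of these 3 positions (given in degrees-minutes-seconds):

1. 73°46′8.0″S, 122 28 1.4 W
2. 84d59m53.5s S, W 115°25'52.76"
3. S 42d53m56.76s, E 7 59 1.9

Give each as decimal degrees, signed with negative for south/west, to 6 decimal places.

1. -73.768889, -122.467056
2. -84.998194, -115.431322
3. -42.899100, 7.983861

Point 1:
  φ: 73° + 46/60 + 8/3600 = 73 + 0.766667 + 0.002222 = 73.7688889
  S ⇒ negate
  Lon: 122° + 28/60 + 1.4/3600 = 122 + 0.466667 + 0.000389 = 122.4670556
  hemisphere W, so the sign is −
Point 2:
  Lat: 59′ + 53.5″ = 59.89167′; 84 + 59.89167/60 = 84.9981944
  S ⇒ negate
  Lon: 115 + 25/60 + 52.76/3600 = 115.4313222
  W ⇒ negate
Point 3:
  Lat: 53′ + 56.76″ = 53.94600′; 42 + 53.94600/60 = 42.8991000
  S → negative
  Longitude: 7° + 59/60 + 1.9/3600 = 7 + 0.983333 + 0.000528 = 7.9838611
  E ⇒ keep positive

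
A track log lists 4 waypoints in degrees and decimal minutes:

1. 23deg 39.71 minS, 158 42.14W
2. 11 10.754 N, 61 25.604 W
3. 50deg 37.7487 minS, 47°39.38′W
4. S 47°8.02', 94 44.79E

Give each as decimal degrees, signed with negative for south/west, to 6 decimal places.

Point 1:
  Latitude: 23 + 39.71/60 = 23.6618333
  S → negative
  Lon: 158 + 42.14/60 = 158.7023333
  W ⇒ negate
Point 2:
  φ: 10.754′ = 0.179233°; total 11.1792333
  N → positive
  Lon: 61 + 25.604/60 = 61.4267333
  hemisphere W, so the sign is −
Point 3:
  Latitude: 50 + 37.7487/60 = 50.6291450
  hemisphere S, so the sign is −
  Longitude: 39.38′ = 0.656333°; total 47.6563333
  W ⇒ negate
Point 4:
  Lat: 47 + 8.02/60 = 47.1336667
  hemisphere S, so the sign is −
  Lon: 44.79′ = 0.746500°; total 94.7465000
  E → positive

1. -23.661833, -158.702333
2. 11.179233, -61.426733
3. -50.629145, -47.656333
4. -47.133667, 94.746500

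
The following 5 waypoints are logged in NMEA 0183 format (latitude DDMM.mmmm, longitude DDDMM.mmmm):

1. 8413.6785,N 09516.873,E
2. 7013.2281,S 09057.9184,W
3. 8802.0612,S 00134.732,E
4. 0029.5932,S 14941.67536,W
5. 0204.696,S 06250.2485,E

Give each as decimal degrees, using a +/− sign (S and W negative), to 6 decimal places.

1. 84.227975, 95.281217
2. -70.220468, -90.965307
3. -88.034353, 1.578867
4. -0.493220, -149.694589
5. -2.078267, 62.837475

Point 1:
  Latitude: split at 2 digits → 84° and 13.6785′; 84 + 13.6785/60 = 84.2279750
  N ⇒ keep positive
  Longitude: split at 3 digits → 095° and 16.873′; 95 + 16.873/60 = 95.2812167
  E ⇒ keep positive
Point 2:
  φ: degrees = first 2 digits = 70, minutes = 13.2281; 70 + 13.2281/60 = 70.2204683
  S → negative
  Longitude: split at 3 digits → 090° and 57.9184′; 90 + 57.9184/60 = 90.9653067
  W ⇒ negate
Point 3:
  φ: degrees = first 2 digits = 88, minutes = 2.0612; 88 + 2.0612/60 = 88.0343533
  S → negative
  Lon: degrees = first 3 digits = 1, minutes = 34.732; 1 + 34.732/60 = 1.5788667
  E ⇒ keep positive
Point 4:
  Lat: split at 2 digits → 00° and 29.5932′; 0 + 29.5932/60 = 0.4932200
  S ⇒ negate
  Lon: degrees = first 3 digits = 149, minutes = 41.67536; 149 + 41.67536/60 = 149.6945893
  W → negative
Point 5:
  Lat: degrees = first 2 digits = 2, minutes = 4.696; 2 + 4.696/60 = 2.0782667
  hemisphere S, so the sign is −
  Lon: split at 3 digits → 062° and 50.2485′; 62 + 50.2485/60 = 62.8374750
  E ⇒ keep positive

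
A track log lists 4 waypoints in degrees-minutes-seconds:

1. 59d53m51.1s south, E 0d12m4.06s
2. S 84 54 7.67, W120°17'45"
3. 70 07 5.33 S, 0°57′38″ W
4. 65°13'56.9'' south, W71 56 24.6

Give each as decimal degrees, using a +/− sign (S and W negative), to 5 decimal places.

1. -59.89753, 0.20113
2. -84.90213, -120.29583
3. -70.11815, -0.96056
4. -65.23247, -71.94017

Point 1:
  φ: 59 + 53/60 + 51.1/3600 = 59.897528
  S → negative
  Longitude: 0 + 12/60 + 4.06/3600 = 0.201128
  E → positive
Point 2:
  φ: 54′ + 7.67″ = 54.12783′; 84 + 54.12783/60 = 84.902131
  hemisphere S, so the sign is −
  Lon: 17′ + 45″ = 17.75000′; 120 + 17.75000/60 = 120.295833
  W → negative
Point 3:
  Latitude: 7′ + 5.33″ = 7.08883′; 70 + 7.08883/60 = 70.118147
  S ⇒ negate
  Longitude: 0° + 57/60 + 38/3600 = 0 + 0.950000 + 0.010556 = 0.960556
  hemisphere W, so the sign is −
Point 4:
  Lat: 65° + 13/60 + 56.9/3600 = 65 + 0.216667 + 0.015806 = 65.232472
  S → negative
  Longitude: 71 + 56/60 + 24.6/3600 = 71.940167
  W ⇒ negate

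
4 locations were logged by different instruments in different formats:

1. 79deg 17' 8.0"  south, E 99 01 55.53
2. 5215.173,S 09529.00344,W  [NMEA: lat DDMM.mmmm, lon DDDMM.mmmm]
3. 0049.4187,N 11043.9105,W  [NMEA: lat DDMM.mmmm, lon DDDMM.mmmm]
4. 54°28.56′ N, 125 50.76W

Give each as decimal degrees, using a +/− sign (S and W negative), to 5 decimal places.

1. -79.28556, 99.03209
2. -52.25288, -95.48339
3. 0.82365, -110.73184
4. 54.47600, -125.84600

Point 1:
  φ: 79° + 17/60 + 8/3600 = 79 + 0.283333 + 0.002222 = 79.285556
  S → negative
  λ: 99 + 1/60 + 55.53/3600 = 99.032092
  E ⇒ keep positive
Point 2:
  φ: split at 2 digits → 52° and 15.173′; 52 + 15.173/60 = 52.252883
  S → negative
  λ: degrees = first 3 digits = 95, minutes = 29.00344; 95 + 29.00344/60 = 95.483391
  W → negative
Point 3:
  Lat: split at 2 digits → 00° and 49.4187′; 0 + 49.4187/60 = 0.823645
  N ⇒ keep positive
  λ: split at 3 digits → 110° and 43.9105′; 110 + 43.9105/60 = 110.731842
  hemisphere W, so the sign is −
Point 4:
  φ: 28.56′ = 0.476000°; total 54.476000
  N ⇒ keep positive
  λ: 50.76′ = 0.846000°; total 125.846000
  hemisphere W, so the sign is −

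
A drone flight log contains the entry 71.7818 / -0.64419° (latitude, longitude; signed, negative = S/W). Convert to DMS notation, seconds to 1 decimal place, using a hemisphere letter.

Latitude: 0.781800 × 60 = 46.90800′ → 46′, remainder × 60 = 54.480″
Longitude is negative → W; |value| = 0.644190
λ: 0.644190 × 60 = 38.65140′ → 38′, remainder × 60 = 39.084″

71°46′54.5″ N, 0°38′39.1″ W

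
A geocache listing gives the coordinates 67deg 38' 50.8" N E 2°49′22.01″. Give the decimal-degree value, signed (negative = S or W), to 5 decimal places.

67.64744, 2.82278

φ: 38′ + 50.8″ = 38.84667′; 67 + 38.84667/60 = 67.647444
N → positive
Lon: 49′ + 22.01″ = 49.36683′; 2 + 49.36683/60 = 2.822781
E ⇒ keep positive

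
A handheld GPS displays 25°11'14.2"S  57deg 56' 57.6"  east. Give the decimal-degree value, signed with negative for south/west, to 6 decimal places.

Lat: 11′ + 14.2″ = 11.23667′; 25 + 11.23667/60 = 25.1872778
S → negative
Longitude: 57° + 56/60 + 57.6/3600 = 57 + 0.933333 + 0.016000 = 57.9493333
E ⇒ keep positive

-25.187278, 57.949333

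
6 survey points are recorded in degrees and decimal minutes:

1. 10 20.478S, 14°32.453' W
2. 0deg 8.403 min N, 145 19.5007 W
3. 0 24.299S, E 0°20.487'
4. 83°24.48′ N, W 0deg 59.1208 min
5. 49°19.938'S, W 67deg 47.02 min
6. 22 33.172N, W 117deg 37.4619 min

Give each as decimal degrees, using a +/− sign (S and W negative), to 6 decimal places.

Point 1:
  φ: 20.478′ = 0.341300°; total 10.3413000
  S ⇒ negate
  Lon: 14 + 32.453/60 = 14.5408833
  hemisphere W, so the sign is −
Point 2:
  Latitude: 8.403′ = 0.140050°; total 0.1400500
  N → positive
  λ: 145 + 19.5007/60 = 145.3250117
  W → negative
Point 3:
  Lat: 24.299′ = 0.404983°; total 0.4049833
  hemisphere S, so the sign is −
  Lon: 0 + 20.487/60 = 0.3414500
  E → positive
Point 4:
  Latitude: 24.48′ = 0.408000°; total 83.4080000
  N ⇒ keep positive
  λ: 0 + 59.1208/60 = 0.9853467
  W → negative
Point 5:
  Latitude: 49 + 19.938/60 = 49.3323000
  hemisphere S, so the sign is −
  Lon: 67 + 47.02/60 = 67.7836667
  hemisphere W, so the sign is −
Point 6:
  Lat: 22 + 33.172/60 = 22.5528667
  N ⇒ keep positive
  λ: 117 + 37.4619/60 = 117.6243650
  hemisphere W, so the sign is −

1. -10.341300, -14.540883
2. 0.140050, -145.325012
3. -0.404983, 0.341450
4. 83.408000, -0.985347
5. -49.332300, -67.783667
6. 22.552867, -117.624365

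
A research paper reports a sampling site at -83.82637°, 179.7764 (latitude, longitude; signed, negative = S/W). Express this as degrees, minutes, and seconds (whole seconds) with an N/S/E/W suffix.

83°49′35″ S, 179°46′35″ E

Latitude is negative → S; |value| = 83.826370
Lat: 0.826370 × 60 = 49.58220′ → 49′, remainder × 60 = 34.93″
λ: 0.776400 × 60 = 46.58400′ → 46′, remainder × 60 = 35.04″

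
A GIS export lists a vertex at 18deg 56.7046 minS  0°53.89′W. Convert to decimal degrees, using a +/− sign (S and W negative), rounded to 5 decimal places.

-18.94508, -0.89817

Latitude: 56.7046′ = 0.945077°; total 18.945077
S ⇒ negate
λ: 53.89′ = 0.898167°; total 0.898167
W ⇒ negate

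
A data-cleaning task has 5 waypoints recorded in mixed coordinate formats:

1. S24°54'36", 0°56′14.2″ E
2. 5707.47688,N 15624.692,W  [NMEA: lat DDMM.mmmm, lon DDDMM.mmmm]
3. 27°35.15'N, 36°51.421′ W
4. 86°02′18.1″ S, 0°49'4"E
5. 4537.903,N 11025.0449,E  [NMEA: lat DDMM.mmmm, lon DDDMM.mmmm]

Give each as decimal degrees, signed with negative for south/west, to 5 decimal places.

Point 1:
  Latitude: 24 + 54/60 + 36/3600 = 24.910000
  hemisphere S, so the sign is −
  Longitude: 0° + 56/60 + 14.2/3600 = 0 + 0.933333 + 0.003944 = 0.937278
  E ⇒ keep positive
Point 2:
  Latitude: split at 2 digits → 57° and 7.47688′; 57 + 7.47688/60 = 57.124615
  N → positive
  Lon: degrees = first 3 digits = 156, minutes = 24.692; 156 + 24.692/60 = 156.411533
  hemisphere W, so the sign is −
Point 3:
  Latitude: 35.15′ = 0.585833°; total 27.585833
  N ⇒ keep positive
  Lon: 36 + 51.421/60 = 36.857017
  W ⇒ negate
Point 4:
  Lat: 86° + 2/60 + 18.1/3600 = 86 + 0.033333 + 0.005028 = 86.038361
  hemisphere S, so the sign is −
  Longitude: 49′ + 4″ = 49.06667′; 0 + 49.06667/60 = 0.817778
  E → positive
Point 5:
  Lat: degrees = first 2 digits = 45, minutes = 37.903; 45 + 37.903/60 = 45.631717
  N → positive
  λ: degrees = first 3 digits = 110, minutes = 25.0449; 110 + 25.0449/60 = 110.417415
  E → positive

1. -24.91000, 0.93728
2. 57.12461, -156.41153
3. 27.58583, -36.85702
4. -86.03836, 0.81778
5. 45.63172, 110.41742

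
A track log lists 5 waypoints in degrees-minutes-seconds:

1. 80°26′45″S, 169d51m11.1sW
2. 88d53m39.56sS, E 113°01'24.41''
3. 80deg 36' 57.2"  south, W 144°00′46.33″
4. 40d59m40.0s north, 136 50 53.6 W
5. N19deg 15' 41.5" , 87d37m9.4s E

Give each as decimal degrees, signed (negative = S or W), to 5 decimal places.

Point 1:
  φ: 80° + 26/60 + 45/3600 = 80 + 0.433333 + 0.012500 = 80.445833
  S ⇒ negate
  Longitude: 169° + 51/60 + 11.1/3600 = 169 + 0.850000 + 0.003083 = 169.853083
  hemisphere W, so the sign is −
Point 2:
  Lat: 53′ + 39.56″ = 53.65933′; 88 + 53.65933/60 = 88.894322
  S ⇒ negate
  Longitude: 1′ + 24.41″ = 1.40683′; 113 + 1.40683/60 = 113.023447
  E ⇒ keep positive
Point 3:
  Latitude: 36′ + 57.2″ = 36.95333′; 80 + 36.95333/60 = 80.615889
  S → negative
  λ: 144° + 0/60 + 46.33/3600 = 144 + 0.000000 + 0.012869 = 144.012869
  W → negative
Point 4:
  Latitude: 59′ + 40″ = 59.66667′; 40 + 59.66667/60 = 40.994444
  N ⇒ keep positive
  Lon: 136 + 50/60 + 53.6/3600 = 136.848222
  W ⇒ negate
Point 5:
  φ: 15′ + 41.5″ = 15.69167′; 19 + 15.69167/60 = 19.261528
  N → positive
  λ: 87 + 37/60 + 9.4/3600 = 87.619278
  E → positive

1. -80.44583, -169.85308
2. -88.89432, 113.02345
3. -80.61589, -144.01287
4. 40.99444, -136.84822
5. 19.26153, 87.61928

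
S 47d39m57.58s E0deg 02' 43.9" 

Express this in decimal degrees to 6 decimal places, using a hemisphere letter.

47.665994° S, 0.045528° E

φ: 47 + 39/60 + 57.58/3600 = 47.6659944
Longitude: 0 + 2/60 + 43.9/3600 = 0.0455278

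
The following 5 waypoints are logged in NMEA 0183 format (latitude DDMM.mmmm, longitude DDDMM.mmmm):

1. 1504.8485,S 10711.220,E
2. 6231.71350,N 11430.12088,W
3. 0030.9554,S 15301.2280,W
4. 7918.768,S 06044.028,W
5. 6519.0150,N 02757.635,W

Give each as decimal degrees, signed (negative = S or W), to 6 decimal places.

1. -15.080808, 107.187000
2. 62.528558, -114.502015
3. -0.515923, -153.020467
4. -79.312800, -60.733800
5. 65.316917, -27.960583

Point 1:
  Latitude: degrees = first 2 digits = 15, minutes = 4.8485; 15 + 4.8485/60 = 15.0808083
  hemisphere S, so the sign is −
  λ: degrees = first 3 digits = 107, minutes = 11.22; 107 + 11.22/60 = 107.1870000
  E ⇒ keep positive
Point 2:
  Lat: degrees = first 2 digits = 62, minutes = 31.7135; 62 + 31.7135/60 = 62.5285583
  N ⇒ keep positive
  Longitude: split at 3 digits → 114° and 30.12088′; 114 + 30.12088/60 = 114.5020147
  W ⇒ negate
Point 3:
  Latitude: split at 2 digits → 00° and 30.9554′; 0 + 30.9554/60 = 0.5159233
  S → negative
  Lon: degrees = first 3 digits = 153, minutes = 1.228; 153 + 1.228/60 = 153.0204667
  W → negative
Point 4:
  φ: degrees = first 2 digits = 79, minutes = 18.768; 79 + 18.768/60 = 79.3128000
  S ⇒ negate
  λ: split at 3 digits → 060° and 44.028′; 60 + 44.028/60 = 60.7338000
  W → negative
Point 5:
  φ: split at 2 digits → 65° and 19.015′; 65 + 19.015/60 = 65.3169167
  N ⇒ keep positive
  λ: split at 3 digits → 027° and 57.635′; 27 + 57.635/60 = 27.9605833
  W → negative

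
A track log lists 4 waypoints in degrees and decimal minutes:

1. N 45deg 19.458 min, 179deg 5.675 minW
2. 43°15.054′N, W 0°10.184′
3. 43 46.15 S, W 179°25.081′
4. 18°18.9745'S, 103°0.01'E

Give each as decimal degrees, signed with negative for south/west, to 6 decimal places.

Point 1:
  Latitude: 45 + 19.458/60 = 45.3243000
  N → positive
  Longitude: 5.675′ = 0.094583°; total 179.0945833
  W → negative
Point 2:
  Latitude: 43 + 15.054/60 = 43.2509000
  N → positive
  Lon: 0 + 10.184/60 = 0.1697333
  W → negative
Point 3:
  Latitude: 43 + 46.15/60 = 43.7691667
  S → negative
  λ: 179 + 25.081/60 = 179.4180167
  W ⇒ negate
Point 4:
  Lat: 18 + 18.9745/60 = 18.3162417
  S → negative
  λ: 0.01′ = 0.000167°; total 103.0001667
  E → positive

1. 45.324300, -179.094583
2. 43.250900, -0.169733
3. -43.769167, -179.418017
4. -18.316242, 103.000167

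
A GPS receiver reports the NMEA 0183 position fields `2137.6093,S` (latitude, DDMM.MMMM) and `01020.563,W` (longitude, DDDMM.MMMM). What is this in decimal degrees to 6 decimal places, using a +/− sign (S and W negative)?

Latitude: degrees = first 2 digits = 21, minutes = 37.6093; 21 + 37.6093/60 = 21.6268217
S ⇒ negate
Lon: split at 3 digits → 010° and 20.563′; 10 + 20.563/60 = 10.3427167
W → negative

-21.626822, -10.342717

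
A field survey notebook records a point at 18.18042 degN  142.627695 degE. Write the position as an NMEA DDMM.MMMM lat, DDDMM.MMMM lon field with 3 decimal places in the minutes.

1810.825,N / 14237.662,E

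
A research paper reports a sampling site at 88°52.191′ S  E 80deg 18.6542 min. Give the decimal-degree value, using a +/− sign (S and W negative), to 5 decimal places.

-88.86985, 80.31090

Lat: 52.191′ = 0.869850°; total 88.869850
S → negative
Longitude: 18.6542′ = 0.310903°; total 80.310903
E → positive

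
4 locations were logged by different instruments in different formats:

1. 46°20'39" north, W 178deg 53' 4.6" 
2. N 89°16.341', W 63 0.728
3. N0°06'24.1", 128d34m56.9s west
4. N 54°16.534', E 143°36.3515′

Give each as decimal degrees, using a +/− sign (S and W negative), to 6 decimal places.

1. 46.344167, -178.884611
2. 89.272350, -63.012133
3. 0.106694, -128.582472
4. 54.275567, 143.605858

Point 1:
  φ: 20′ + 39″ = 20.65000′; 46 + 20.65000/60 = 46.3441667
  N ⇒ keep positive
  λ: 178 + 53/60 + 4.6/3600 = 178.8846111
  W ⇒ negate
Point 2:
  φ: 89 + 16.341/60 = 89.2723500
  N ⇒ keep positive
  λ: 63 + 0.728/60 = 63.0121333
  W ⇒ negate
Point 3:
  Latitude: 6′ + 24.1″ = 6.40167′; 0 + 6.40167/60 = 0.1066944
  N ⇒ keep positive
  λ: 128 + 34/60 + 56.9/3600 = 128.5824722
  hemisphere W, so the sign is −
Point 4:
  Lat: 54 + 16.534/60 = 54.2755667
  N ⇒ keep positive
  Lon: 143 + 36.3515/60 = 143.6058583
  E → positive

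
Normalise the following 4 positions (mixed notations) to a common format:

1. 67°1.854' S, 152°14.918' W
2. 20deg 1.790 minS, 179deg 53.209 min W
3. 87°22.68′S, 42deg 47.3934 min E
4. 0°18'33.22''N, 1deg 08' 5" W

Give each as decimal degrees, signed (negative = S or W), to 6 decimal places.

1. -67.030900, -152.248633
2. -20.029833, -179.886817
3. -87.378000, 42.789890
4. 0.309228, -1.134722

Point 1:
  Latitude: 1.854′ = 0.030900°; total 67.0309000
  hemisphere S, so the sign is −
  λ: 14.918′ = 0.248633°; total 152.2486333
  hemisphere W, so the sign is −
Point 2:
  Latitude: 1.79′ = 0.029833°; total 20.0298333
  S ⇒ negate
  Lon: 179 + 53.209/60 = 179.8868167
  W → negative
Point 3:
  Latitude: 22.68′ = 0.378000°; total 87.3780000
  S → negative
  λ: 42 + 47.3934/60 = 42.7898900
  E → positive
Point 4:
  Lat: 0° + 18/60 + 33.22/3600 = 0 + 0.300000 + 0.009228 = 0.3092278
  N → positive
  λ: 8′ + 5″ = 8.08333′; 1 + 8.08333/60 = 1.1347222
  W ⇒ negate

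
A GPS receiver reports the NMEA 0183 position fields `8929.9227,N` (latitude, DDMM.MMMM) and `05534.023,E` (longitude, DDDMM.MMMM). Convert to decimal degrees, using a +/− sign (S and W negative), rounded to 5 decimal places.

89.49871, 55.56705

Latitude: degrees = first 2 digits = 89, minutes = 29.9227; 89 + 29.9227/60 = 89.498712
N → positive
Lon: split at 3 digits → 055° and 34.023′; 55 + 34.023/60 = 55.567050
E ⇒ keep positive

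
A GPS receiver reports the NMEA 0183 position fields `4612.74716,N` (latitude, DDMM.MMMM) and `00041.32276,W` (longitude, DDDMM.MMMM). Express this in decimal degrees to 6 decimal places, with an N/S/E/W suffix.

φ: split at 2 digits → 46° and 12.74716′; 46 + 12.74716/60 = 46.2124527
λ: degrees = first 3 digits = 0, minutes = 41.32276; 0 + 41.32276/60 = 0.6887127

46.212453° N, 0.688713° W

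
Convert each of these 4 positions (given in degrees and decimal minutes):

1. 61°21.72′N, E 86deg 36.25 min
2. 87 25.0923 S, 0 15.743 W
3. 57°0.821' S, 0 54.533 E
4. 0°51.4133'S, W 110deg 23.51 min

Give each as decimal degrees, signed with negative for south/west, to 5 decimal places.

Point 1:
  Latitude: 61 + 21.72/60 = 61.362000
  N ⇒ keep positive
  Longitude: 86 + 36.25/60 = 86.604167
  E ⇒ keep positive
Point 2:
  Latitude: 87 + 25.0923/60 = 87.418205
  S → negative
  Lon: 15.743′ = 0.262383°; total 0.262383
  hemisphere W, so the sign is −
Point 3:
  φ: 57 + 0.821/60 = 57.013683
  S ⇒ negate
  λ: 0 + 54.533/60 = 0.908883
  E ⇒ keep positive
Point 4:
  Latitude: 0 + 51.4133/60 = 0.856888
  hemisphere S, so the sign is −
  λ: 110 + 23.51/60 = 110.391833
  W ⇒ negate

1. 61.36200, 86.60417
2. -87.41821, -0.26238
3. -57.01368, 0.90888
4. -0.85689, -110.39183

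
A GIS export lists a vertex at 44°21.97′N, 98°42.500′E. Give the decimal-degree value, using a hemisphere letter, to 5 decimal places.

44.36617° N, 98.70833° E

Latitude: 21.97′ = 0.366167°; total 44.366167
Longitude: 42.5′ = 0.708333°; total 98.708333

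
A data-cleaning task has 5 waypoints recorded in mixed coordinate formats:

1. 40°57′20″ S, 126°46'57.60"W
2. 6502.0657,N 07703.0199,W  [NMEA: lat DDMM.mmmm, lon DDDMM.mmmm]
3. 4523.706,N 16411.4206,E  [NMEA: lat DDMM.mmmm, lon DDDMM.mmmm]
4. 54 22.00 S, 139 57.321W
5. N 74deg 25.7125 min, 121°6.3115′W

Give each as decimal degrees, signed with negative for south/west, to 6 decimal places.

Point 1:
  φ: 40° + 57/60 + 20/3600 = 40 + 0.950000 + 0.005556 = 40.9555556
  S ⇒ negate
  Lon: 126 + 46/60 + 57.6/3600 = 126.7826667
  W → negative
Point 2:
  Lat: split at 2 digits → 65° and 2.0657′; 65 + 2.0657/60 = 65.0344283
  N ⇒ keep positive
  Lon: split at 3 digits → 077° and 3.0199′; 77 + 3.0199/60 = 77.0503317
  hemisphere W, so the sign is −
Point 3:
  Latitude: degrees = first 2 digits = 45, minutes = 23.706; 45 + 23.706/60 = 45.3951000
  N ⇒ keep positive
  λ: split at 3 digits → 164° and 11.4206′; 164 + 11.4206/60 = 164.1903433
  E ⇒ keep positive
Point 4:
  φ: 54 + 22/60 = 54.3666667
  S → negative
  λ: 139 + 57.321/60 = 139.9553500
  W → negative
Point 5:
  Latitude: 74 + 25.7125/60 = 74.4285417
  N → positive
  Lon: 121 + 6.3115/60 = 121.1051917
  W ⇒ negate

1. -40.955556, -126.782667
2. 65.034428, -77.050332
3. 45.395100, 164.190343
4. -54.366667, -139.955350
5. 74.428542, -121.105192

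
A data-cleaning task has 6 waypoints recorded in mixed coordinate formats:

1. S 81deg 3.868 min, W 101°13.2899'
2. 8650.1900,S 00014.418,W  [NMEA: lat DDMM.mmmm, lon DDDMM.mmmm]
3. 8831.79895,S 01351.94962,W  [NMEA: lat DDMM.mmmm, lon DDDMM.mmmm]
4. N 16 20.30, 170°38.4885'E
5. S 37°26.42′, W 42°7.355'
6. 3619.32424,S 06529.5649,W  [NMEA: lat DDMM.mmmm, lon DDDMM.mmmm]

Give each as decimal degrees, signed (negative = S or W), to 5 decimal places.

Point 1:
  Lat: 81 + 3.868/60 = 81.064467
  S → negative
  Longitude: 101 + 13.2899/60 = 101.221498
  hemisphere W, so the sign is −
Point 2:
  Lat: split at 2 digits → 86° and 50.19′; 86 + 50.19/60 = 86.836500
  S → negative
  Longitude: split at 3 digits → 000° and 14.418′; 0 + 14.418/60 = 0.240300
  W ⇒ negate
Point 3:
  φ: split at 2 digits → 88° and 31.79895′; 88 + 31.79895/60 = 88.529983
  hemisphere S, so the sign is −
  λ: degrees = first 3 digits = 13, minutes = 51.94962; 13 + 51.94962/60 = 13.865827
  W ⇒ negate
Point 4:
  Latitude: 20.3′ = 0.338333°; total 16.338333
  N ⇒ keep positive
  Longitude: 38.4885′ = 0.641475°; total 170.641475
  E → positive
Point 5:
  Latitude: 37 + 26.42/60 = 37.440333
  S ⇒ negate
  Lon: 7.355′ = 0.122583°; total 42.122583
  W ⇒ negate
Point 6:
  Latitude: degrees = first 2 digits = 36, minutes = 19.32424; 36 + 19.32424/60 = 36.322071
  S ⇒ negate
  Lon: degrees = first 3 digits = 65, minutes = 29.5649; 65 + 29.5649/60 = 65.492748
  W ⇒ negate

1. -81.06447, -101.22150
2. -86.83650, -0.24030
3. -88.52998, -13.86583
4. 16.33833, 170.64148
5. -37.44033, -42.12258
6. -36.32207, -65.49275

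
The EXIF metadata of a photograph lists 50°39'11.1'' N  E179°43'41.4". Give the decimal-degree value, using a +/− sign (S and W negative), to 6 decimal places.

Latitude: 39′ + 11.1″ = 39.18500′; 50 + 39.18500/60 = 50.6530833
N ⇒ keep positive
Longitude: 43′ + 41.4″ = 43.69000′; 179 + 43.69000/60 = 179.7281667
E ⇒ keep positive

50.653083, 179.728167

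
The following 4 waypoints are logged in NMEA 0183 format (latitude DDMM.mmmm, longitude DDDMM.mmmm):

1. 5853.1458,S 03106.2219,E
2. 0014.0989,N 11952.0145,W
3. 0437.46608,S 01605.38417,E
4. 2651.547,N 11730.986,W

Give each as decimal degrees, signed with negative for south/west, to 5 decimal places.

1. -58.88576, 31.10370
2. 0.23498, -119.86691
3. -4.62443, 16.08974
4. 26.85912, -117.51643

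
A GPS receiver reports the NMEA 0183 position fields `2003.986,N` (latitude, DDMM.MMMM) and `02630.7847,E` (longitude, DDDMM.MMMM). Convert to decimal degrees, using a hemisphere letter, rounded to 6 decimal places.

Lat: degrees = first 2 digits = 20, minutes = 3.986; 20 + 3.986/60 = 20.0664333
Lon: split at 3 digits → 026° and 30.7847′; 26 + 30.7847/60 = 26.5130783

20.066433° N, 26.513078° E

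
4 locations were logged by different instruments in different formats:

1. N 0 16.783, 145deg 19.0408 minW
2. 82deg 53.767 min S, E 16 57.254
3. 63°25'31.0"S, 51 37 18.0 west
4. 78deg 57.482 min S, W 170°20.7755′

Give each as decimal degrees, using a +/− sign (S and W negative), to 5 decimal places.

1. 0.27972, -145.31735
2. -82.89612, 16.95423
3. -63.42528, -51.62167
4. -78.95803, -170.34626

Point 1:
  φ: 0 + 16.783/60 = 0.279717
  N ⇒ keep positive
  λ: 19.0408′ = 0.317347°; total 145.317347
  W ⇒ negate
Point 2:
  Lat: 53.767′ = 0.896117°; total 82.896117
  S → negative
  Lon: 57.254′ = 0.954233°; total 16.954233
  E → positive
Point 3:
  Lat: 63° + 25/60 + 31/3600 = 63 + 0.416667 + 0.008611 = 63.425278
  hemisphere S, so the sign is −
  Longitude: 51° + 37/60 + 18/3600 = 51 + 0.616667 + 0.005000 = 51.621667
  W ⇒ negate
Point 4:
  Latitude: 57.482′ = 0.958033°; total 78.958033
  S → negative
  λ: 20.7755′ = 0.346258°; total 170.346258
  W → negative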